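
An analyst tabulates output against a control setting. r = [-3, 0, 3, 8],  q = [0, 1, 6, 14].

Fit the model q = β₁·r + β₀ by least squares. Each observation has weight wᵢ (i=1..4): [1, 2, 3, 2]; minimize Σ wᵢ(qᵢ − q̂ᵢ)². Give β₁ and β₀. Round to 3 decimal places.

Entries of MᵀWM: Σwᵢ·r·r = 164, Σwᵢ·r = 22, Σwᵢ·1 = 8.
And Σwᵢ·r·q = 278, Σwᵢ·q = 48.
Normal equations: [[164, 22]; [22, 8]]·[β₁, β₀]ᵀ = [278, 48]ᵀ.
Δ = 164·8 − 22² = 828.
β₁ = (278·8 − 22·48)/828 = 292/207; β₀ = (164·48 − 22·278)/828 = 439/207.

β₁ = 1.411, β₀ = 2.121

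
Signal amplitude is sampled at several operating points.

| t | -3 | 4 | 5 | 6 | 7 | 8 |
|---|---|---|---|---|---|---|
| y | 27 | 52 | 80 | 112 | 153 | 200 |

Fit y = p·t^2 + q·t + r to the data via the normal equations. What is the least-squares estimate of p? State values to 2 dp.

p = 3.04

Normal-equation sums: Σt^2·t^2 = 8755, Σt^2·t = 1233, Σt^2 = 199, Σt·t = 199, Σt = 27, Σ1 = 6.
Right-hand side: Σt^2·y = 27404, Σt·y = 3870, Σy = 624.
Solving the 3×3 system (Gaussian elimination) gives p = 96867/31856, q = 73449/159280, r = 85411/79640.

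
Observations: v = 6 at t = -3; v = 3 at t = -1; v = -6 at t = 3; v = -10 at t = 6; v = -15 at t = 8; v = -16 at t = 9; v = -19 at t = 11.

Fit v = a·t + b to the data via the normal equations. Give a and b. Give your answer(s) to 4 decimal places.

Setting ∂/∂a … = 0 gives: 321·a + 33·b = -572;  33·a + 7·b = -57.
(Σt·t = 321, Σt = 33, Σ1 = 7, Σt·v = -572, Σv = -57.)
det = 321·7 − 33² = 1158.
a = ((-572)·7 − 33·(-57))/1158 = -11/6; b = (321·(-57) − 33·(-572))/1158 = 1/2.

a = -1.8333, b = 0.5000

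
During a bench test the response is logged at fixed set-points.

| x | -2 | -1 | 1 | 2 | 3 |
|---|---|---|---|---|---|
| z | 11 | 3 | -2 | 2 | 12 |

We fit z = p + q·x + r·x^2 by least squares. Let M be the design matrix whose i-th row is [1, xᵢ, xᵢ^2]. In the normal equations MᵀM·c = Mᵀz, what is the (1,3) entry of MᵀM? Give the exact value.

Row 1 ↔ basis 1, column 3 ↔ basis x^2, so (MᵀM)_{1,3} = Σᵢ x^2 = (1)·(4) + (1)·(1) + (1)·(1) + (1)·(4) + (1)·(9) = 19.

19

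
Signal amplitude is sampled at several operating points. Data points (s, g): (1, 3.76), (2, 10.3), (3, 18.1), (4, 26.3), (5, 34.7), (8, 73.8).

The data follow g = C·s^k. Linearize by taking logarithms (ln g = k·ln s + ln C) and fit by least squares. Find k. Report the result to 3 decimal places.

Let Y = ln g. Fitting Y = k·ln s + ln C by least squares:
Σln s = 6.8669, Σ(ln s)² = 10.5236, Σln g = 17.6701, Σln s·ln g = 23.9833.
Normal system: [[10.5236, 6.8669]; [6.8669, 6]]·[k, ln C]ᵀ = [23.9833, 17.6701]ᵀ.
Slope k = (n·Σln s·ln g − Σln s·Σln g)/(n·Σ(ln s)² − (Σln s)²) = (6·23.9833 − 6.8669·17.6701)/15.9867 = 1.41117; ln C = (Σln g − k·Σln s)/n = 1.32996.

k = 1.411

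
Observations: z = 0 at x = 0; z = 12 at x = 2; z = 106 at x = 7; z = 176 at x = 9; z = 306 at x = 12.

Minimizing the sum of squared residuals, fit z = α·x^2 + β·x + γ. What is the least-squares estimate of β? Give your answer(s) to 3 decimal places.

Forming AᵀA = [[29714, 2808, 278]; [2808, 278, 30]; [278, 30, 5]] and Aᵀz = [63562, 6022, 600]ᵀ gives AᵀA·[α, β, γ]ᵀ = Aᵀz.
Inverting the 3×3 Gram matrix, [α, β, γ]ᵀ = [248395/122007, 41941/40669, 75140/122007]ᵀ.

β = 1.031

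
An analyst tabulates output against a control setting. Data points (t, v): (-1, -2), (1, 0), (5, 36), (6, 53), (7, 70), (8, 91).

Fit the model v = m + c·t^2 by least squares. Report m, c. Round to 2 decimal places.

m = -1.76, c = 1.47

With design matrix A, AᵀA = [[6, 176]; [176, 8420]] and Aᵀv = [248, 12060]ᵀ.
Eliminating c: 8420·(row 1) − 176·(row 2) gives 19544·m = 8420·248 − 176·12060 = -34400, so m = -4300/2443.
Then c = (12060 − 176·(-4300/2443))/8420 = 3589/2443.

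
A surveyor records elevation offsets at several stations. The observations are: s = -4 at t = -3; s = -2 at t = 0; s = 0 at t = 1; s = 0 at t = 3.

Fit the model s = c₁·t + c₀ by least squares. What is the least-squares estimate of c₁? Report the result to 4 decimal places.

Forming MᵀM = [[19, 1]; [1, 4]] and Mᵀs = [12, -6]ᵀ gives MᵀM·[c₁, c₀]ᵀ = Mᵀs.
det = 19·4 − 1² = 75.
c₁ = (12·4 − 1·(-6))/75 = 18/25; c₀ = (19·(-6) − 1·12)/75 = -42/25.

c₁ = 0.7200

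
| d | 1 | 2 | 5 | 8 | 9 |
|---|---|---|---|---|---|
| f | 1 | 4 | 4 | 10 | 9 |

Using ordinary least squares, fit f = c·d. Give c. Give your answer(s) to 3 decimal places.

c = 1.086

Sums needed: Σd·d = 175.
And Σd·f = 190.
Normal equations: [[175]]·[c]ᵀ = [190]ᵀ.
Hence c = 190 / 175 ≈ 1.08571.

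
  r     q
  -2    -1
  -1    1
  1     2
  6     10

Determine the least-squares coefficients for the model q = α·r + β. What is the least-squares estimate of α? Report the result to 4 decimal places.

α = 1.3421

Compute the Gram sums: Σr·r = 42, Σr = 4, Σ1 = 4.
Right-hand side: Σr·q = 63, Σq = 12.
Eliminating β: 4·(row 1) − 4·(row 2) gives 152·α = 4·63 − 4·12 = 204, so α = 51/38.
Then β = (12 − 4·(51/38))/4 = 63/38.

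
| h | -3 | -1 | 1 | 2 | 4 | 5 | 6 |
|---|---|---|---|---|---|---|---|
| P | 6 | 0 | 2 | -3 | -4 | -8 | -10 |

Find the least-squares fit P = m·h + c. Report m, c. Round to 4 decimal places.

m = -1.6250, c = 0.8214

Sums needed: Σh·h = 92, Σh = 14, Σ1 = 7.
For AᵀP: Σh·P = -138, ΣP = -17.
Eliminating c: 7·(row 1) − 14·(row 2) gives 448·m = 7·(-138) − 14·(-17) = -728, so m = -13/8.
Then c = ((-17) − 14·(-13/8))/7 = 23/28.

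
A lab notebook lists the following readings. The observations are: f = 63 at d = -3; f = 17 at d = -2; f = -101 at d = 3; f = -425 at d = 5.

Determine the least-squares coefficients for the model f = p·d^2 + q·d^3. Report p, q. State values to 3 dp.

p = -2.011, q = -3.002

The normal equations are: 803·p + 3093·q = -10899;  3093·p + 17147·q = -57689.
(Σd^2·d^2 = 803, Σd^2·d^3 = 3093, Σd^3·d^3 = 17147, Σd^2·f = -10899, Σd^3·f = -57689.)
Eliminating q: 17147·(row 1) − 3093·(row 2) gives 4202392·p = 17147·(-10899) − 3093·(-57689) = -8453076, so p = -2113269/1050598.
Then q = ((-57689) − 3093·(-2113269/1050598))/17147 = -3153415/1050598.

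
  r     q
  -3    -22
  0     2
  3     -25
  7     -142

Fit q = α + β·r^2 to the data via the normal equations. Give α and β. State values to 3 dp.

α = 2.645, β = -2.949

AᵀA·[α, β]ᵀ = Aᵀq reads: 4·α + 67·β = -187;  67·α + 2563·β = -7381.
det = 4·2563 − 67² = 5763.
α = ((-187)·2563 − 67·(-7381))/5763 = 5082/1921; β = (4·(-7381) − 67·(-187))/5763 = -5665/1921.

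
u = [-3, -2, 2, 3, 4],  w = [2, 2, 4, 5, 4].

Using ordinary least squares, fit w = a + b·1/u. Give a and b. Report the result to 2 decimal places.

Forming MᵀM = [[5, 1/4]; [1/4, 113/144]] and Mᵀw = [17, 3]ᵀ gives MᵀM·[a, b]ᵀ = Mᵀw.
Eliminating b: (113/144)·(row 1) − (1/4)·(row 2) gives (139/36)·a = (113/144)·17 − (1/4)·3 = 1813/144, so a = 1813/556.
Then b = (3 − (1/4)·(1813/556))/(113/144) = 387/139.

a = 3.26, b = 2.78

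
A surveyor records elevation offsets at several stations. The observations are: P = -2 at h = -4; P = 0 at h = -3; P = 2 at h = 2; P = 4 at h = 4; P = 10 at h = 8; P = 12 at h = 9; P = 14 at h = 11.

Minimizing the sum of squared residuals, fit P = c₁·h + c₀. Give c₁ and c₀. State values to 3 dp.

Normal-equation sums: Σh·h = 311, Σh = 27, Σ1 = 7.
And Σh·P = 370, ΣP = 40.
Normal equations: [[311, 27]; [27, 7]]·[c₁, c₀]ᵀ = [370, 40]ᵀ.
Eliminating c₀: 7·(row 1) − 27·(row 2) gives 1448·c₁ = 7·370 − 27·40 = 1510, so c₁ = 755/724.
Then c₀ = (40 − 27·(755/724))/7 = 1225/724.

c₁ = 1.043, c₀ = 1.692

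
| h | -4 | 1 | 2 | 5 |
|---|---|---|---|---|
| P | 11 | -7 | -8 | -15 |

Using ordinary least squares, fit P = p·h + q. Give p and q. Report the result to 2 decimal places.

The normal system AᵀA·[p, q]ᵀ = AᵀP is [[46, 4]; [4, 4]]·[p, q]ᵀ = [-142, -19]ᵀ.
det = 46·4 − 4² = 168.
p = ((-142)·4 − 4·(-19))/168 = -41/14; q = (46·(-19) − 4·(-142))/168 = -51/28.

p = -2.93, q = -1.82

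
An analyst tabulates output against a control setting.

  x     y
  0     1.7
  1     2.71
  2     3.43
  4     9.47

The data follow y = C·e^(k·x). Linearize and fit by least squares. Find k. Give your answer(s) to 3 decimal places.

k = 0.422

Let Y = ln y. Fitting Y = k·x + ln C by least squares:
AᵀA = [[21.0000, 7.0000]; [7.0000, 4]], rhs = [12.4546, 5.0083]ᵀ  (here Σx = 7.0000, Σ(x)² = 21.0000, Σln y = 5.0083, Σx·ln y = 12.4546).
Slope k = (n·Σx·ln y − Σx·Σln y)/(n·Σ(x)² − (Σx)²) = (4·12.4546 − 7.0000·5.0083)/35.0000 = 0.42173; ln C = (Σln y − k·Σx)/n = 0.51404.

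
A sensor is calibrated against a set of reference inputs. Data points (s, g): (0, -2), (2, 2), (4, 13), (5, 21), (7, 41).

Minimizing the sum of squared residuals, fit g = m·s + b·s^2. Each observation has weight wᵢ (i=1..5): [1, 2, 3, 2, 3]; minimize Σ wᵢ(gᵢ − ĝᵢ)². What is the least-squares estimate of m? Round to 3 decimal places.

The normal system MᵀWM·[m, b]ᵀ = MᵀWg is [[253, 1487]; [1487, 9253]]·[m, b]ᵀ = [1235, 7717]ᵀ.
Δ = 253·9253 − 1487² = 129840.
m = (1235·9253 − 1487·7717)/129840 = -3977/10820; b = (253·7717 − 1487·1235)/129840 = 9663/10820.

m = -0.368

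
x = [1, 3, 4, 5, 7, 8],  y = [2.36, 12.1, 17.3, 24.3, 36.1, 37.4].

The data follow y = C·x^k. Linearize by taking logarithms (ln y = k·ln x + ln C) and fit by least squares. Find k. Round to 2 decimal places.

Taking logs, ln y = k·ln x + ln C, so regress ln y on ln x.
Σln x = 8.1197, Σ(ln x)² = 13.8297, Σln y = 16.6010, Σln x·ln y = 26.3355.
Equations: 13.8297·k + 8.1197·ln C = 26.3355;  8.1197·k + 6·ln C = 16.6010.
Δ = 13.8297·6 − (8.1197)² = 17.0487; k = (26.3355·6 − 8.1197·16.6010)/17.0487 = 1.36186, ln C = (13.8297·16.6010 − 8.1197·26.3355)/17.0487 = 0.92386.

k = 1.36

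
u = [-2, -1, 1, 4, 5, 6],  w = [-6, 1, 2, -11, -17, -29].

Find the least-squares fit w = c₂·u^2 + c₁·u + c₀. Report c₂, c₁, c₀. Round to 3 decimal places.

From the data, Σu^2·u^2 = 2195, Σu^2·u = 397, Σu^2 = 83, Σu·u = 83, Σu = 13, Σ1 = 6.
Right-hand side: Σu^2·w = -1666, Σu·w = -290, Σw = -60.
XᵀX·[c₂, c₁, c₀]ᵀ = Xᵀw becomes [[2195, 397, 83]; [397, 83, 13]; [83, 13, 6]]·[c₂, c₁, c₀]ᵀ = [-1666, -290, -60]ᵀ.
Inverting the 3×3 Gram matrix, [c₂, c₁, c₀]ᵀ = [-5547/5120, 7029/5120, 161/80]ᵀ.

c₂ = -1.083, c₁ = 1.373, c₀ = 2.013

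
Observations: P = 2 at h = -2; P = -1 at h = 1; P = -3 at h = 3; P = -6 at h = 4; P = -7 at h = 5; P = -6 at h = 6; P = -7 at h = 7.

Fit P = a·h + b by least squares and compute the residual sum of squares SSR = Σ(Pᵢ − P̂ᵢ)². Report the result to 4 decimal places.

SSR = 5.3960

Sums needed: Σh·h = 140, Σh = 24, Σ1 = 7.
Moment sums: Σh·P = -158, ΣP = -28.
Normal equations: [[140, 24]; [24, 7]]·[a, b]ᵀ = [-158, -28]ᵀ.
Eliminating b: 7·(row 1) − 24·(row 2) gives 404·a = 7·(-158) − 24·(-28) = -434, so a = -217/202.
Then b = ((-28) − 24·(-217/202))/7 = -32/101.
Residuals: 17/101, 79/202, 109/202, -140/101, -265/202, 77/101, 169/202; SSR = 545/101.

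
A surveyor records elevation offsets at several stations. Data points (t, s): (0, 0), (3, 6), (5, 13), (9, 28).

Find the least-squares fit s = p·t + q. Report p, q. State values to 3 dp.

p = 3.164, q = -1.696

From the data, Σt·t = 115, Σt = 17, Σ1 = 4.
Moment sums: Σt·s = 335, Σs = 47.
Normal equations: [[115, 17]; [17, 4]]·[p, q]ᵀ = [335, 47]ᵀ.
Eliminating q: 4·(row 1) − 17·(row 2) gives 171·p = 4·335 − 17·47 = 541, so p = 541/171.
Then q = (47 − 17·(541/171))/4 = -290/171.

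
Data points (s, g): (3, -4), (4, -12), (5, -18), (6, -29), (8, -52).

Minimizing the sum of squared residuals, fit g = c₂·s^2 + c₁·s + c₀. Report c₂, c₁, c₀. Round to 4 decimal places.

c₂ = -0.7216, c₁ = -1.5979, c₀ = 6.9588

With design matrix M, MᵀM = [[6354, 944, 150]; [944, 150, 26]; [150, 26, 5]] and Mᵀg = [-5050, -740, -115]ᵀ.
Row-reducing yields c₂ = -70/97, c₁ = -155/97, c₀ = 675/97.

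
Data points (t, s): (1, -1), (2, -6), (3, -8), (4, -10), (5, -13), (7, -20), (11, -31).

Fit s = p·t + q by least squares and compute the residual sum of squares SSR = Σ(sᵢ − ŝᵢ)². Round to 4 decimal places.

Normal-equation sums: Σt·t = 225, Σt = 33, Σ1 = 7.
Moment sums: Σt·s = -623, Σs = -89.
Normal equations: [[225, 33]; [33, 7]]·[p, q]ᵀ = [-623, -89]ᵀ.
Eliminating q: 7·(row 1) − 33·(row 2) gives 486·p = 7·(-623) − 33·(-89) = -1424, so p = -712/243.
Then q = ((-89) − 33·(-712/243))/7 = 89/81.
Residuals: 202/243, -301/243, -25/81, 151/243, 134/243, -143/243, 32/243; SSR = 820/243.

SSR = 3.3745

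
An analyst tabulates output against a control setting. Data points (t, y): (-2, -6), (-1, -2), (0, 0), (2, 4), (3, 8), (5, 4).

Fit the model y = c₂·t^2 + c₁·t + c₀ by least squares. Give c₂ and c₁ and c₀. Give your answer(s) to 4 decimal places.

Sums needed: Σt^2·t^2 = 739, Σt^2·t = 151, Σt^2 = 43, Σt·t = 43, Σt = 7, Σ1 = 6.
Moment sums: Σt^2·y = 162, Σt·y = 66, Σy = 8.
Solving the 3×3 system (Gaussian elimination) gives c₂ = -47/110, c₁ = 63/22, c₀ = 58/55.

c₂ = -0.4273, c₁ = 2.8636, c₀ = 1.0545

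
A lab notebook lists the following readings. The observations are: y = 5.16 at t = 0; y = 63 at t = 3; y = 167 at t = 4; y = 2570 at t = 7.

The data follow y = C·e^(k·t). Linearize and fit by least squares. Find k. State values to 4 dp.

Let Y = ln y. Fitting Y = k·t + ln C by least squares:
Σt = 14.0000, Σ(t)² = 74.0000, Σln y = 18.7537, Σt·ln y = 87.8630.
Equations: 74.0000·k + 14.0000·ln C = 87.8630;  14.0000·k + 4·ln C = 18.7537.
Solving (det = 100.0000): k = 0.88900, ln C = 1.57694.

k = 0.8890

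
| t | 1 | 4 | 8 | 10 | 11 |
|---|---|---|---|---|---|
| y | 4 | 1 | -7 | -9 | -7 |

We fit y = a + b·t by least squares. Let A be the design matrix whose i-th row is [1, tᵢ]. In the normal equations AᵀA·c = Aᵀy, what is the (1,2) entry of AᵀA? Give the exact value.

34

Row 1 ↔ basis 1, column 2 ↔ basis t, so (AᵀA)_{1,2} = Σᵢ t = (1)·(1) + (1)·(4) + (1)·(8) + (1)·(10) + (1)·(11) = 34.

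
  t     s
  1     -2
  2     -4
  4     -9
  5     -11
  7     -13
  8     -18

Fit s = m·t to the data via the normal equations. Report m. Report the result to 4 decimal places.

m = -2.1132

With design matrix M, MᵀM = [[159]] and Mᵀs = [-336]ᵀ.
m = (-336)/159 = -2.11321.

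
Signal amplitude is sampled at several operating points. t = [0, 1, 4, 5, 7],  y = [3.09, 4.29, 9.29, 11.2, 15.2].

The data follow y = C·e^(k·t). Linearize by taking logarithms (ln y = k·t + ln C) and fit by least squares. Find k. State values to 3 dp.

With ln yᵢ as the transformed response and tᵢ as the regressor:
AᵀA = [[91.0000, 17.0000]; [17.0000, 5]], rhs = [41.5007, 9.9506]ᵀ  (here Σt = 17.0000, Σ(t)² = 91.0000, Σln y = 9.9506, Σt·ln y = 41.5007).
Δ = 91.0000·5 − (17.0000)² = 166.0000; k = (41.5007·5 − 17.0000·9.9506)/166.0000 = 0.23098, ln C = (91.0000·9.9506 − 17.0000·41.5007)/166.0000 = 1.20478.

k = 0.231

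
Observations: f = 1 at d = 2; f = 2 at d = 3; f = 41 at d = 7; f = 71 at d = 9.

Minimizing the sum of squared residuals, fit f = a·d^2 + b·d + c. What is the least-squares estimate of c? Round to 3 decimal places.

Compute the Gram sums: Σd^2·d^2 = 9059, Σd^2·d = 1107, Σd^2 = 143, Σd·d = 143, Σd = 21, Σ1 = 4.
And Σd^2·f = 7782, Σd·f = 934, Σf = 115.
XᵀX·[a, b, c]ᵀ = Xᵀf becomes [[9059, 1107, 143]; [1107, 143, 21]; [143, 21, 4]]·[a, b, c]ᵀ = [7782, 934, 115]ᵀ.
Inverting the 3×3 Gram matrix, [a, b, c]ᵀ = [5131/4684, -8581/4684, -1859/2342]ᵀ.

c = -0.794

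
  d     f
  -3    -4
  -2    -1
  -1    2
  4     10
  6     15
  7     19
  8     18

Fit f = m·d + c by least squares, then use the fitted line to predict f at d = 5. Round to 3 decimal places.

AᵀA·[m, c]ᵀ = Aᵀf reads: 179·m + 19·c = 419;  19·m + 7·c = 59.
Eliminating c: 7·(row 1) − 19·(row 2) gives 892·m = 7·419 − 19·59 = 1812, so m = 453/223.
Then c = (59 − 19·(453/223))/7 = 650/223.
At d = 5: f̂ = (453/223)·(5) + (650/223)·(1) = 2915/223.

f̂ = 13.072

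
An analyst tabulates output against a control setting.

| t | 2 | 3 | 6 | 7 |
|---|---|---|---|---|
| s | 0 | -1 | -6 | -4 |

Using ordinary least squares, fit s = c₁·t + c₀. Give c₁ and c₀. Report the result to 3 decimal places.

Forming MᵀM = [[98, 18]; [18, 4]] and Mᵀs = [-67, -11]ᵀ gives MᵀM·[c₁, c₀]ᵀ = Mᵀs.
det = 98·4 − 18² = 68.
c₁ = ((-67)·4 − 18·(-11))/68 = -35/34; c₀ = (98·(-11) − 18·(-67))/68 = 32/17.

c₁ = -1.029, c₀ = 1.882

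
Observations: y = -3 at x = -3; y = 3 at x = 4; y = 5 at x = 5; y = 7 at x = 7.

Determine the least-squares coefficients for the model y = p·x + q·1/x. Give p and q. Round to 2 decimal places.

Forming AᵀA = [[99, 4]; [4, 41281/176400]] and Aᵀy = [95, 15/4]ᵀ gives AᵀA·[p, q]ᵀ = Aᵀy.
det = 99·(41281/176400) − 4² = 140491/19600.
p = (95·(41281/176400) − 4·(15/4))/(140491/19600) = 1275695/1264419; q = (99·(15/4) − 4·95)/(140491/19600) = -171500/140491.

p = 1.01, q = -1.22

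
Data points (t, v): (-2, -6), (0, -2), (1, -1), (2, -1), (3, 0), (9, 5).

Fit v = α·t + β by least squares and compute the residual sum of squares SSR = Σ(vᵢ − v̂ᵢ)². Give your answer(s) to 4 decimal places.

SSR = 3.4918

With design matrix X, XᵀX = [[99, 13]; [13, 6]] and Xᵀv = [54, -5]ᵀ.
Eliminating β: 6·(row 1) − 13·(row 2) gives 425·α = 6·54 − 13·(-5) = 389, so α = 389/425.
Then β = ((-5) − 13·(389/425))/6 = -1197/425.
Residuals: -23/17, 347/425, 383/425, -6/425, 6/85, -179/425; SSR = 1484/425.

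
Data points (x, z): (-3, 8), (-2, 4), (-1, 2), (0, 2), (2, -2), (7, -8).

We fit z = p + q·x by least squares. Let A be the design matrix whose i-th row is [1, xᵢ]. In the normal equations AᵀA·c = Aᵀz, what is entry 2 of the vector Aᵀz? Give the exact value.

Entry 2 ↔ basis x, so (Aᵀz)_{2} = Σᵢ (x)·zᵢ = (-3)·(8) + (-2)·(4) + (-1)·(2) + (0)·(2) + (2)·(-2) + (7)·(-8) = -94.

-94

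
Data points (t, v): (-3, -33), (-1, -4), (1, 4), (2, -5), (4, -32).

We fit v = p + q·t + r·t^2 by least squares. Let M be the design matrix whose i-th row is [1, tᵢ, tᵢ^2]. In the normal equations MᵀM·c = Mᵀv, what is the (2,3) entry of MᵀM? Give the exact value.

45

Row 2 ↔ basis t, column 3 ↔ basis t^2, so (MᵀM)_{2,3} = Σᵢ (t)·(t^2) = (-3)·(9) + (-1)·(1) + (1)·(1) + (2)·(4) + (4)·(16) = 45.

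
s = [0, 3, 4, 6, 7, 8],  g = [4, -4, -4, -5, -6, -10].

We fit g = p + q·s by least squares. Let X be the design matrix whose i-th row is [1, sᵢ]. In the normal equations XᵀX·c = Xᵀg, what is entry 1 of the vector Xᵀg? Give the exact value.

Entry 1 ↔ basis 1, so (Xᵀg)_{1} = Σᵢ gᵢ = (1)·(4) + (1)·(-4) + (1)·(-4) + (1)·(-5) + (1)·(-6) + (1)·(-10) = -25.

-25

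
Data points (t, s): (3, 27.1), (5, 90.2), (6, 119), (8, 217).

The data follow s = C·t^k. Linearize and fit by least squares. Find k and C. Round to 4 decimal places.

k = 2.1155, C = 2.7472

Linearized form: ln s = k·ln t + ln C. From the 4 transformed points,
Σln t = 6.5793, Σ(ln t)² = 11.3317, Σln s = 17.9606, Σln t·ln s = 30.6209.
Normal system: [[11.3317, 6.5793]; [6.5793, 4]]·[k, ln C]ᵀ = [30.6209, 17.9606]ᵀ.
Slope k = (n·Σln t·ln s − Σln t·Σln s)/(n·Σ(ln t)² − (Σln t)²) = (4·30.6209 − 6.5793·17.9606)/2.0403 = 2.11548; ln C = (Σln s − k·Σln t)/n = 1.01058, so C = exp(1.01058) = 2.74718.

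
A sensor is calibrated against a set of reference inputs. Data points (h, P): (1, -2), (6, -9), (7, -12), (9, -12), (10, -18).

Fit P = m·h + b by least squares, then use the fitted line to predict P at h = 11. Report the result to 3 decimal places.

Sums needed: Σh·h = 267, Σh = 33, Σ1 = 5.
Moment sums: Σh·P = -428, ΣP = -53.
Determinant 267·5 − 33² = 246.
m = ((-428)·5 − 33·(-53))/246 = -391/246; b = (267·(-53) − 33·(-428))/246 = -9/82.
At h = 11: P̂ = (-391/246)·(11) + (-9/82)·(1) = -2164/123.

P̂ = -17.593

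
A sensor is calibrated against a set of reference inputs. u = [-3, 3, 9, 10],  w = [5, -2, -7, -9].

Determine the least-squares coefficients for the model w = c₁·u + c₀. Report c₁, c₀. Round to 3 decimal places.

Sums needed: Σu·u = 199, Σu = 19, Σ1 = 4.
And Σu·w = -174, Σw = -13.
Determinant 199·4 − 19² = 435.
c₁ = ((-174)·4 − 19·(-13))/435 = -449/435; c₀ = (199·(-13) − 19·(-174))/435 = 719/435.

c₁ = -1.032, c₀ = 1.653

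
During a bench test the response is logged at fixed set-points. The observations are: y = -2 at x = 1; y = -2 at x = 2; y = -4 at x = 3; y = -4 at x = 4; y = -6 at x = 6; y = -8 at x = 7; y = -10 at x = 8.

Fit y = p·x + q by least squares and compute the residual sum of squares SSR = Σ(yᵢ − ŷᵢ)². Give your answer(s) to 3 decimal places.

MᵀM·[p, q]ᵀ = Mᵀy reads: 179·p + 31·q = -206;  31·p + 7·q = -36.
Δ = 179·7 − 31² = 292.
p = ((-206)·7 − 31·(-36))/292 = -163/146; q = (179·(-36) − 31·(-206))/292 = -29/146.
Residuals: -50/73, 63/146, -33/73, 97/146, 131/146, 1/73, -127/146; SSR = 209/73.

SSR = 2.863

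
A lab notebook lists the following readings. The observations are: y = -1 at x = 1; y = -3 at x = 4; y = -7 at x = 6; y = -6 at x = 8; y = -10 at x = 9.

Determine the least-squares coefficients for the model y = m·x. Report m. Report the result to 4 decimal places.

From the data, Σx·x = 198.
For Aᵀy: Σx·y = -193.
Normal equations: [[198]]·[m]ᵀ = [-193]ᵀ.
Hence m = -193 / 198 ≈ -0.974747.

m = -0.9747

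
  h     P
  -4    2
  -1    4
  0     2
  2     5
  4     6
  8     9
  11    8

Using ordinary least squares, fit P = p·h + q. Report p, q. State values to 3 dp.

p = 0.480, q = 3.771

MᵀM·[p, q]ᵀ = MᵀP reads: 222·p + 20·q = 182;  20·p + 7·q = 36.
(Σh·h = 222, Σh = 20, Σ1 = 7, Σh·P = 182, ΣP = 36.)
Eliminating q: 7·(row 1) − 20·(row 2) gives 1154·p = 7·182 − 20·36 = 554, so p = 277/577.
Then q = (36 − 20·(277/577))/7 = 2176/577.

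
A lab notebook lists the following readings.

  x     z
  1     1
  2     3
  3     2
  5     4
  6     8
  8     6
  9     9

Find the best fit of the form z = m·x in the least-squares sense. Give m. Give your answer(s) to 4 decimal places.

The normal equations are: 220·m = 210.
Hence m = 210 / 220 ≈ 0.954545.

m = 0.9545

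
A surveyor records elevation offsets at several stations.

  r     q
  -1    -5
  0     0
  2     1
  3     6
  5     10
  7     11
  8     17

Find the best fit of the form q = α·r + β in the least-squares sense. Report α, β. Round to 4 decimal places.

α = 2.1639, β = -1.7049

Setting ∂/∂α … = 0 gives: 152·α + 24·β = 288;  24·α + 7·β = 40.
Determinant 152·7 − 24² = 488.
α = (288·7 − 24·40)/488 = 132/61; β = (152·40 − 24·288)/488 = -104/61.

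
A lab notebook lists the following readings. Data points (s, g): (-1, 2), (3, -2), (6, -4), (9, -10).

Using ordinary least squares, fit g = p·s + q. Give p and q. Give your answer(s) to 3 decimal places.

XᵀX·[p, q]ᵀ = Xᵀg reads: 127·p + 17·q = -122;  17·p + 4·q = -14.
Determinant 127·4 − 17² = 219.
p = ((-122)·4 − 17·(-14))/219 = -250/219; q = (127·(-14) − 17·(-122))/219 = 296/219.

p = -1.142, q = 1.352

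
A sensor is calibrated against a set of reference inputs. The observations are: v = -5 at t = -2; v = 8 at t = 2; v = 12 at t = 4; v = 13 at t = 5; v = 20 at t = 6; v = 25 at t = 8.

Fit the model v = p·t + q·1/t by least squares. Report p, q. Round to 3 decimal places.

Normal-equation sums: Σt·t = 149, Σt·1/t = 6, Σ1/t·1/t = 9301/14400.
Moment sums: Σt·v = 459, Σ1/t·v = 2227/120.
Eliminating q: (9301/14400)·(row 1) − 6·(row 2) gives (867449/14400)·p = (9301/14400)·459 − 6·(2227/120) = 296191/1600, so p = 2665719/867449.
Then q = ((2227/120) − 6·(2665719/867449))/(9301/14400) = 161160/867449.

p = 3.073, q = 0.186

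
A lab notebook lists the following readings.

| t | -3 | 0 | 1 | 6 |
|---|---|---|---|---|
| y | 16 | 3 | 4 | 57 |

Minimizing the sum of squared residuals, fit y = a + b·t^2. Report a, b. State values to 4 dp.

Normal-equation sums: Σ1 = 4, Σt^2 = 46, Σt^2·t^2 = 1378.
Moment sums: Σy = 80, Σt^2·y = 2200.
XᵀX·[a, b]ᵀ = Xᵀy becomes [[4, 46]; [46, 1378]]·[a, b]ᵀ = [80, 2200]ᵀ.
Δ = 4·1378 − 46² = 3396.
a = (80·1378 − 46·2200)/3396 = 2260/849; b = (4·2200 − 46·80)/3396 = 1280/849.

a = 2.6620, b = 1.5077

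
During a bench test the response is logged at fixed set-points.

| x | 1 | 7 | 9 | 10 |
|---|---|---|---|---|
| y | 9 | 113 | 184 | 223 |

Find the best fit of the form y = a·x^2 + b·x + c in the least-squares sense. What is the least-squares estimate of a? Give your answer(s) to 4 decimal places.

a = 2.1438

Forming MᵀM = [[18963, 2073, 231]; [2073, 231, 27]; [231, 27, 4]] and Mᵀy = [42750, 4686, 529]ᵀ gives MᵀM·[a, b, c]ᵀ = Mᵀy.
Inverting the 3×3 Gram matrix, [a, b, c]ᵀ = [969/452, 643/2260, 7373/1130]ᵀ.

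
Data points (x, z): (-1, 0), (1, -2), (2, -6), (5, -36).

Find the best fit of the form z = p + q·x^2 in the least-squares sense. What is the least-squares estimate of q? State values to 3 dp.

q = -1.453

From the data, Σ1 = 4, Σx^2 = 31, Σx^2·x^2 = 643.
Moment sums: Σz = -44, Σx^2·z = -926.
MᵀM·[p, q]ᵀ = Mᵀz becomes [[4, 31]; [31, 643]]·[p, q]ᵀ = [-44, -926]ᵀ.
det = 4·643 − 31² = 1611.
p = ((-44)·643 − 31·(-926))/1611 = 46/179; q = (4·(-926) − 31·(-44))/1611 = -260/179.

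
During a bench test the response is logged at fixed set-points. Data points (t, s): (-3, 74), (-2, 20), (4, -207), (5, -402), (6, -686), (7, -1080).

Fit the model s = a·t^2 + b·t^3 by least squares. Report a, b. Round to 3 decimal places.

a = -0.921, b = -3.019

Compute the Gram sums: Σt^2·t^2 = 4675, Σt^2·t^3 = 28457, Σt^3·t^3 = 184819.
Right-hand side: Σt^2·s = -90232, Σt^3·s = -584272.
det = 4675·184819 − 28457² = 54227976.
a = ((-90232)·184819 − 28457·(-584272))/54227976 = -6244963/6778497; b = (4675·(-584272) − 28457·(-90232))/54227976 = -1860677/616227.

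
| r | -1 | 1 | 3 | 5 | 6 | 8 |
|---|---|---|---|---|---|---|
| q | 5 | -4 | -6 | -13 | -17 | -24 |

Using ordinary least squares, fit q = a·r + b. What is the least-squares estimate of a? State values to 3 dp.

Normal-equation sums: Σr·r = 136, Σr = 22, Σ1 = 6.
And Σr·q = -386, Σq = -59.
XᵀX·[a, b]ᵀ = Xᵀq becomes [[136, 22]; [22, 6]]·[a, b]ᵀ = [-386, -59]ᵀ.
Δ = 136·6 − 22² = 332.
a = ((-386)·6 − 22·(-59))/332 = -509/166; b = (136·(-59) − 22·(-386))/332 = 117/83.

a = -3.066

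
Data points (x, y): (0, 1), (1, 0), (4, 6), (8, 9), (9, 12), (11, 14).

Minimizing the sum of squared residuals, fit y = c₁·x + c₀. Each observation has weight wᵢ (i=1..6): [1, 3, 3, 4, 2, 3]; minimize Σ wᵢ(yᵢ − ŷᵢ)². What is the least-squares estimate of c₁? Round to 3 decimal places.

c₁ = 1.281

MᵀWM·[c₁, c₀]ᵀ = MᵀWy reads: 832·c₁ + 98·c₀ = 1038;  98·c₁ + 16·c₀ = 121.
Eliminating c₀: 16·(row 1) − 98·(row 2) gives 3708·c₁ = 16·1038 − 98·121 = 4750, so c₁ = 2375/1854.
Then c₀ = (121 − 98·(2375/1854))/16 = -263/927.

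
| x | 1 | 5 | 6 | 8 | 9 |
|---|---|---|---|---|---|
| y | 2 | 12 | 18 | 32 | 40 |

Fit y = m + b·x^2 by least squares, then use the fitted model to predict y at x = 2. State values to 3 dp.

Sums needed: Σ1 = 5, Σx^2 = 207, Σx^2·x^2 = 12579.
And Σy = 104, Σx^2·y = 6238.
Normal equations: [[5, 207]; [207, 12579]]·[m, b]ᵀ = [104, 6238]ᵀ.
Eliminating b: 12579·(row 1) − 207·(row 2) gives 20046·m = 12579·104 − 207·6238 = 16950, so m = 2825/3341.
Then b = (6238 − 207·(2825/3341))/12579 = 4831/10023.
At x = 2: ŷ = (2825/3341)·(1) + (4831/10023)·(4) = 27799/10023.

ŷ = 2.774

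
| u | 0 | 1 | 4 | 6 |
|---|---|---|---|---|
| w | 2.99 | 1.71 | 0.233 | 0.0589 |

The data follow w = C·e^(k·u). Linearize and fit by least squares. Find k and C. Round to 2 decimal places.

k = -0.66, C = 3.15

With ln wᵢ as the transformed response and uᵢ as the regressor:
Σu = 11.0000, Σ(u)² = 53.0000, Σln w = -2.6569, Σu·ln w = -22.2819.
Normal system: [[53.0000, 11.0000]; [11.0000, 4]]·[k, ln C]ᵀ = [-22.2819, -2.6569]ᵀ.
Δ = 53.0000·4 − (11.0000)² = 91.0000; k = (-22.2819·4 − 11.0000·-2.6569)/91.0000 = -0.65826, ln C = (53.0000·-2.6569 − 11.0000·-22.2819)/91.0000 = 1.14601, so C = exp(1.14601) = 3.14561.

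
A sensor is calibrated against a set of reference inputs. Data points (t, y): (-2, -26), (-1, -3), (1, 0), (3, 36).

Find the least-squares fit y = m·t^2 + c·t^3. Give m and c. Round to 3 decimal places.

m = -2.255, c = 2.087

With design matrix M, MᵀM = [[99, 211]; [211, 795]] and Mᵀy = [217, 1183]ᵀ.
Eliminating c: 795·(row 1) − 211·(row 2) gives 34184·m = 795·217 − 211·1183 = -77098, so m = -38549/17092.
Then c = (1183 − 211·(-38549/17092))/795 = 35665/17092.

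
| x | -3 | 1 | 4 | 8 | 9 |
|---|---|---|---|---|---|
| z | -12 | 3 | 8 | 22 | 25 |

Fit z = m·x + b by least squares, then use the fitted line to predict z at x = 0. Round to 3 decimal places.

ẑ = -2.231

Forming AᵀA = [[171, 19]; [19, 5]] and Aᵀz = [472, 46]ᵀ gives AᵀA·[m, b]ᵀ = Aᵀz.
Δ = 171·5 − 19² = 494.
m = (472·5 − 19·46)/494 = 743/247; b = (171·46 − 19·472)/494 = -29/13.
At x = 0: ẑ = (743/247)·(0) + (-29/13)·(1) = -29/13.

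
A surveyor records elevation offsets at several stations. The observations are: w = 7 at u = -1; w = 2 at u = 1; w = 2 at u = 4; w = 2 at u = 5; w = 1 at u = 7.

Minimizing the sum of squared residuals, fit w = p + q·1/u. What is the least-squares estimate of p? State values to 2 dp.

Normal-equation sums: Σ1 = 5, Σ1/u = 83/140, Σ1/u·1/u = 41609/19600.
And Σw = 14, Σ1/u·w = -277/70.
XᵀX·[p, q]ᵀ = Xᵀw becomes [[5, 83/140]; [83/140, 41609/19600]]·[p, q]ᵀ = [14, -277/70]ᵀ.
Eliminating q: (41609/19600)·(row 1) − (83/140)·(row 2) gives (50289/4900)·p = (41609/19600)·14 − (83/140)·(-277/70) = 157127/4900, so p = 157127/50289.
Then q = ((-277/70) − (83/140)·(157127/50289))/(41609/19600) = -137620/50289.

p = 3.12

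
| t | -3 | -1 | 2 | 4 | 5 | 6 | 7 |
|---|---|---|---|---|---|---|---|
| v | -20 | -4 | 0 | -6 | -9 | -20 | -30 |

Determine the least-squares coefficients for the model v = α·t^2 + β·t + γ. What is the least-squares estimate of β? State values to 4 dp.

β = 3.1072

From the data, Σt^2·t^2 = 4676, Σt^2·t = 728, Σt^2 = 140, Σt·t = 140, Σt = 20, Σ1 = 7.
Right-hand side: Σt^2·v = -2695, Σt·v = -335, Σv = -89.
Normal equations: [[4676, 728, 140]; [728, 140, 20]; [140, 20, 7]]·[α, β, γ]ᵀ = [-2695, -335, -89]ᵀ.
Row-reducing yields α = -12335/11964, β = 37175/11964, γ = -969/997.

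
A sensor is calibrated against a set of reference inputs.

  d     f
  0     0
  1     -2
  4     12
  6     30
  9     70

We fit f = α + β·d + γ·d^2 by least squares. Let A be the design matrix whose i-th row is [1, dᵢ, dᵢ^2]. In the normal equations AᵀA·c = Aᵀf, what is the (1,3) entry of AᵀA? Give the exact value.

134

Row 1 ↔ basis 1, column 3 ↔ basis d^2, so (AᵀA)_{1,3} = Σᵢ d^2 = (1)·(0) + (1)·(1) + (1)·(16) + (1)·(36) + (1)·(81) = 134.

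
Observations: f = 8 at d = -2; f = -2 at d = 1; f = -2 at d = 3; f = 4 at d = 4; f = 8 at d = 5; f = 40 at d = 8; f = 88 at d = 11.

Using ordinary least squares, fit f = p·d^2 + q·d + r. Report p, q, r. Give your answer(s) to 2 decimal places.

p = 1.00, q = -2.89, r = -1.38

Sums needed: Σd^2·d^2 = 19716, Σd^2·d = 2052, Σd^2 = 240, Σd·d = 240, Σd = 30, Σ1 = 7.
And Σd^2·f = 13484, Σd·f = 1320, Σf = 144.
XᵀX·[p, q, r]ᵀ = Xᵀf becomes [[19716, 2052, 240]; [2052, 240, 30]; [240, 30, 7]]·[p, q, r]ᵀ = [13484, 1320, 144]ᵀ.
Solving the 3×3 system (Gaussian elimination) gives p = 33985/33924, q = -32719/11308, r = -707/514.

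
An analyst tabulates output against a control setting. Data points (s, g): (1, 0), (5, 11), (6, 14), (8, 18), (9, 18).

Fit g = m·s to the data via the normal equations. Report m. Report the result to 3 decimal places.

From the data, Σs·s = 207.
Right-hand side: Σs·g = 445.
Normal equations: [[207]]·[m]ᵀ = [445]ᵀ.
Hence m = 445 / 207 ≈ 2.14976.

m = 2.150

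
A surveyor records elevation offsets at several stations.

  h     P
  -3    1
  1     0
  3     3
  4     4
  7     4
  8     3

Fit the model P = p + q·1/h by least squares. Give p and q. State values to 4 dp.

From the data, Σ1 = 6, Σ1/h = 85/56, Σ1/h·1/h = 37277/28224.
And ΣP = 15, Σ1/h·P = 439/168.
Eliminating q: (37277/28224)·(row 1) − (85/56)·(row 2) gives (52879/9408)·p = (37277/28224)·15 − (85/56)·(439/168) = 24845/1568, so p = 149070/52879.
Then q = ((439/168) − (85/56)·(149070/52879))/(37277/28224) = -66696/52879.

p = 2.8191, q = -1.2613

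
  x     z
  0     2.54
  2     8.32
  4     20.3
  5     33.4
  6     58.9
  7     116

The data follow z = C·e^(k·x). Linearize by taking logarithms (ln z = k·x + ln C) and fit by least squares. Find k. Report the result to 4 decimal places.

Let Y = ln z. Fitting Y = k·x + ln C by least squares:
AᵀA = [[130.0000, 24.0000]; [24.0000, 6]], rhs = [91.5528, 18.3994]ᵀ  (here Σx = 24.0000, Σ(x)² = 130.0000, Σln z = 18.3994, Σx·ln z = 91.5528).
Slope k = (n·Σx·ln z − Σx·Σln z)/(n·Σ(x)² − (Σx)²) = (6·91.5528 − 24.0000·18.3994)/204.0000 = 0.52809; ln C = (Σln z − k·Σx)/n = 0.95422.

k = 0.5281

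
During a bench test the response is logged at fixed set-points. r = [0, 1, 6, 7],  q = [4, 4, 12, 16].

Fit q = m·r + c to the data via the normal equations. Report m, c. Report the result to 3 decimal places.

m = 1.676, c = 3.135

MᵀM·[m, c]ᵀ = Mᵀq reads: 86·m + 14·c = 188;  14·m + 4·c = 36.
(Σr·r = 86, Σr = 14, Σ1 = 4, Σr·q = 188, Σq = 36.)
Δ = 86·4 − 14² = 148.
m = (188·4 − 14·36)/148 = 62/37; c = (86·36 − 14·188)/148 = 116/37.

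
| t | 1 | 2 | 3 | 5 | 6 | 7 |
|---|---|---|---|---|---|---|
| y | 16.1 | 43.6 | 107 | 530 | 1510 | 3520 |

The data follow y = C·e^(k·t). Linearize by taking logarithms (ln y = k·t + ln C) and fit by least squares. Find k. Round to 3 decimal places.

k = 0.888

With ln yᵢ as the transformed response and tᵢ as the regressor:
Σt = 24.0000, Σ(t)² = 124.0000, Σln y = 32.9857, Σt·ln y = 156.7945.
Equations: 124.0000·k + 24.0000·ln C = 156.7945;  24.0000·k + 6·ln C = 32.9857.
Δ = 124.0000·6 − (24.0000)² = 168.0000; k = (156.7945·6 − 24.0000·32.9857)/168.0000 = 0.88757, ln C = (124.0000·32.9857 − 24.0000·156.7945)/168.0000 = 1.94735.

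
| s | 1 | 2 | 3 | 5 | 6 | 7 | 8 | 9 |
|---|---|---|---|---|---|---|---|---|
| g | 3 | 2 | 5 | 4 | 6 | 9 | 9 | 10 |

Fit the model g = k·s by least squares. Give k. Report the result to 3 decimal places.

k = 1.126

Sums needed: Σs·s = 269.
Right-hand side: Σs·g = 303.
k = 303/269 = 1.12639.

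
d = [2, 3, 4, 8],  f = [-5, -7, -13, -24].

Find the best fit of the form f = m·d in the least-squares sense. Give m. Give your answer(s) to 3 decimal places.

The normal system AᵀA·[m]ᵀ = Aᵀf is [[93]]·[m]ᵀ = [-275]ᵀ.
m = (-275)/93 = -2.95699.

m = -2.957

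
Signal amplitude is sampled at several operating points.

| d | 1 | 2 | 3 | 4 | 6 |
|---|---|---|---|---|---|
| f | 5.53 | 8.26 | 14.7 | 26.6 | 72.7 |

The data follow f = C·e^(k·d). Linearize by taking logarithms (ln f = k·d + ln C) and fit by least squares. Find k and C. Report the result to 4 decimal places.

With ln fᵢ as the transformed response and dᵢ as the regressor:
XᵀX = [[66.0000, 16.0000]; [16.0000, 5]], rhs = [52.8383, 14.0767]ᵀ  (here Σd = 16.0000, Σ(d)² = 66.0000, Σln f = 14.0767, Σd·ln f = 52.8383).
Δ = 66.0000·5 − (16.0000)² = 74.0000; k = (52.8383·5 − 16.0000·14.0767)/74.0000 = 0.52654, ln C = (66.0000·14.0767 − 16.0000·52.8383)/74.0000 = 1.13041, so C = exp(1.13041) = 3.09694.

k = 0.5265, C = 3.0969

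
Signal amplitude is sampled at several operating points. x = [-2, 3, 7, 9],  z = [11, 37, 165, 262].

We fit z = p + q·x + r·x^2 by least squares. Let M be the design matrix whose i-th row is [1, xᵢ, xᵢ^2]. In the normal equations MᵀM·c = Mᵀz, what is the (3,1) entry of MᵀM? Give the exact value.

Row 3 ↔ basis x^2, column 1 ↔ basis 1, so (MᵀM)_{3,1} = Σᵢ x^2 = (4)·(1) + (9)·(1) + (49)·(1) + (81)·(1) = 143.

143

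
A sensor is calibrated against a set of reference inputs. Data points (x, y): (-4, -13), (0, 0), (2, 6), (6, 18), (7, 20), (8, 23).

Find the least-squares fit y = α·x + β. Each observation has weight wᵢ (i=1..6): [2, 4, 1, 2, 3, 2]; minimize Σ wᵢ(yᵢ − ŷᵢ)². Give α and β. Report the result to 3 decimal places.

Normal-equation sums: Σwᵢ·x·x = 383, Σwᵢ·x = 43, Σwᵢ·1 = 14.
For AᵀWy: Σwᵢ·x·y = 1120, Σwᵢ·y = 122.
So AᵀWA·[α, β]ᵀ = AᵀWy: [[383, 43]; [43, 14]]·[α, β]ᵀ = [1120, 122]ᵀ.
Determinant 383·14 − 43² = 3513.
α = (1120·14 − 43·122)/3513 = 3478/1171; β = (383·122 − 43·1120)/3513 = -478/1171.

α = 2.970, β = -0.408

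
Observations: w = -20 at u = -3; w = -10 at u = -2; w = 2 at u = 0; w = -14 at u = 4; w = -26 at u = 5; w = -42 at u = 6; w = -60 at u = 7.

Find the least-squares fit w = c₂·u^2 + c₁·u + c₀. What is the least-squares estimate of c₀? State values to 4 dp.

Normal-equation sums: Σu^2·u^2 = 4675, Σu^2·u = 713, Σu^2 = 139, Σu·u = 139, Σu = 17, Σ1 = 7.
And Σu^2·w = -5546, Σu·w = -778, Σw = -170.
Normal equations: [[4675, 713, 139]; [713, 139, 17]; [139, 17, 7]]·[c₂, c₁, c₀]ᵀ = [-5546, -778, -170]ᵀ.
Row-reducing yields c₂ = -1215/748, c₁ = 1873/748, c₀ = 353/187.

c₀ = 1.8877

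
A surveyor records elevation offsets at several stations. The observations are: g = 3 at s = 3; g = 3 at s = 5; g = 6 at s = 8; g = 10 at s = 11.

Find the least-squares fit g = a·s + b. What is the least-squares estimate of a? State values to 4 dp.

With design matrix A, AᵀA = [[219, 27]; [27, 4]] and Aᵀg = [182, 22]ᵀ.
Δ = 219·4 − 27² = 147.
a = (182·4 − 27·22)/147 = 134/147; b = (219·22 − 27·182)/147 = -32/49.

a = 0.9116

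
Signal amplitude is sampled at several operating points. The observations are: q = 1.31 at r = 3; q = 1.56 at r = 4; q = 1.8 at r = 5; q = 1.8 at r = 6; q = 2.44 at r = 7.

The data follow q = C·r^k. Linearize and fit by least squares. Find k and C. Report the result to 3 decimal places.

Let Y = ln q. Fitting Y = k·ln r + ln C by least squares:
Σln r = 7.8320, Σ(ln r)² = 12.7160, Σln q = 2.7823, Σln r·ln q = 4.6480.
Equations: 12.7160·k + 7.8320·ln C = 4.6480;  7.8320·k + 5·ln C = 2.7823.
Δ = 12.7160·5 − (7.8320)² = 2.2397; k = (4.6480·5 − 7.8320·2.7823)/2.2397 = 0.64713, ln C = (12.7160·2.7823 − 7.8320·4.6480)/2.2397 = -0.45721, so C = exp(-0.45721) = 0.63305.

k = 0.647, C = 0.633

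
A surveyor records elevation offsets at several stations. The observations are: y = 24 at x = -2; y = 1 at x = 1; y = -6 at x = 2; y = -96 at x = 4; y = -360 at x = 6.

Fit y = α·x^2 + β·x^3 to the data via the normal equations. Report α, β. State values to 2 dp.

α = 2.10, β = -2.02

From the data, Σx^2·x^2 = 1585, Σx^2·x^3 = 8801, Σx^3·x^3 = 50881.
And Σx^2·y = -14423, Σx^3·y = -84143.
AᵀA·[α, β]ᵀ = Aᵀy becomes [[1585, 8801]; [8801, 50881]]·[α, β]ᵀ = [-14423, -84143]ᵀ.
Δ = 1585·50881 − 8801² = 3188784.
α = ((-14423)·50881 − 8801·(-84143))/3188784 = 835735/398598; β = (1585·(-84143) − 8801·(-14423))/3188784 = -803729/398598.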